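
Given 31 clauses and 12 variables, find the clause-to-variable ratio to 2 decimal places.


Clause-to-variable ratio = clauses / variables.
31 / 12 = 2.58.

2.58


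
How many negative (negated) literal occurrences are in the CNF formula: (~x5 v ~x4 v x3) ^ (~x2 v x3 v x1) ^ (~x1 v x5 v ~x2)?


Scan each clause for negated literals.
Clause 1: 2 negative; Clause 2: 1 negative; Clause 3: 2 negative.
Total negative literal occurrences = 5.

5


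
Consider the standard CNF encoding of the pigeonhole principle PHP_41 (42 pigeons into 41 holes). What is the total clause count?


The PHP encoding has two parts:
1) At-least-one-hole clauses: 42 (one per pigeon, each with 41 literals).
2) At-most-one-pigeon-per-hole clauses: 41 holes * C(42,2) = 41 * 861 = 35301.
Total clauses = 42 + 35301 = 35343.

35343


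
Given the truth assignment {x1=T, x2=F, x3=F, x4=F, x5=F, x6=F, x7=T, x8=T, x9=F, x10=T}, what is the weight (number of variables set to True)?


The weight is the number of variables assigned True.
True variables: x1, x7, x8, x10.
Weight = 4.

4


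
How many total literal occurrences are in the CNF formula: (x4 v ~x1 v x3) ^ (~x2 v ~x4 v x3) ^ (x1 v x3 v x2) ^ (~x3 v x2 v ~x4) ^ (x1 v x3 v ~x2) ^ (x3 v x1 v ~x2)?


Clause lengths: 3, 3, 3, 3, 3, 3.
Sum = 3 + 3 + 3 + 3 + 3 + 3 = 18.

18


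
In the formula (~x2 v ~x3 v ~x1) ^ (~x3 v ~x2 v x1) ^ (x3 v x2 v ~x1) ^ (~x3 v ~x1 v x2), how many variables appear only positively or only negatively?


A pure literal appears in only one polarity across all clauses.
No pure literals found.
Count = 0.

0


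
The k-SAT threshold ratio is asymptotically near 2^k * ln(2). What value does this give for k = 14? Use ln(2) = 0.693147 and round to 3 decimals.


Using the asymptotic formula: threshold ~ 2^k * ln(2).
2^14 = 16384.
16384 * 0.693147 = 11356.52.

11356.52


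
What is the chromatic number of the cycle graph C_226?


A cycle on an even number of vertices is bipartite: alternate two colors around the cycle.
Since 226 is even, two colors suffice, and at least two are needed because the graph has edges.
Chromatic number = 2.

2


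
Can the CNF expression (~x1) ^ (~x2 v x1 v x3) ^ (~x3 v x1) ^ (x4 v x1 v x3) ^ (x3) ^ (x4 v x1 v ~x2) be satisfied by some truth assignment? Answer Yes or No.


Check all 16 possible truth assignments.
Number of satisfying assignments found: 0.
The formula is unsatisfiable.

No


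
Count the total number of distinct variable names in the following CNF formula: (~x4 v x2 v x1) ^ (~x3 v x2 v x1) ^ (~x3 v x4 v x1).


Identify each distinct variable in the formula.
Variables found: x1, x2, x3, x4.
Total distinct variables = 4.

4


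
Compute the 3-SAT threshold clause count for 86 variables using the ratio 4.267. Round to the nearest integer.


The 3-SAT phase transition occurs at approximately 4.267 clauses per variable.
m = 4.267 * 86 = 366.962.
Rounded to nearest integer: 367.

367


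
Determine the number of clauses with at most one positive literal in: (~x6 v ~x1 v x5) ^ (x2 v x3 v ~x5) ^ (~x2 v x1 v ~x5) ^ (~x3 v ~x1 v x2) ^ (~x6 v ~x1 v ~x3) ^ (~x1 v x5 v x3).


A Horn clause has at most one positive literal.
Clause 1: 1 positive lit(s) -> Horn
Clause 2: 2 positive lit(s) -> not Horn
Clause 3: 1 positive lit(s) -> Horn
Clause 4: 1 positive lit(s) -> Horn
Clause 5: 0 positive lit(s) -> Horn
Clause 6: 2 positive lit(s) -> not Horn
Total Horn clauses = 4.

4


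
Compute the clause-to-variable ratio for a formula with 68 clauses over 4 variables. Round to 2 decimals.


Clause-to-variable ratio = clauses / variables.
68 / 4 = 17.0.

17.0


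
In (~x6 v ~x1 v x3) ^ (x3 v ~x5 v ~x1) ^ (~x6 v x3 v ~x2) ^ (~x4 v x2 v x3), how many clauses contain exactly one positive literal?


A definite clause has exactly one positive literal.
Clause 1: 1 positive -> definite
Clause 2: 1 positive -> definite
Clause 3: 1 positive -> definite
Clause 4: 2 positive -> not definite
Definite clause count = 3.

3


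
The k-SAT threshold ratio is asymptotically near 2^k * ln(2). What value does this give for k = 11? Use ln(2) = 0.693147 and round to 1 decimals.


Using the asymptotic formula: threshold ~ 2^k * ln(2).
2^11 = 2048.
2048 * 0.693147 = 1419.6.

1419.6


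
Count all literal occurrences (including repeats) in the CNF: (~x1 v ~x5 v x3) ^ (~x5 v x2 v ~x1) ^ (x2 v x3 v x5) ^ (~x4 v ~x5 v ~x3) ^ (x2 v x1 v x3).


Clause lengths: 3, 3, 3, 3, 3.
Sum = 3 + 3 + 3 + 3 + 3 = 15.

15


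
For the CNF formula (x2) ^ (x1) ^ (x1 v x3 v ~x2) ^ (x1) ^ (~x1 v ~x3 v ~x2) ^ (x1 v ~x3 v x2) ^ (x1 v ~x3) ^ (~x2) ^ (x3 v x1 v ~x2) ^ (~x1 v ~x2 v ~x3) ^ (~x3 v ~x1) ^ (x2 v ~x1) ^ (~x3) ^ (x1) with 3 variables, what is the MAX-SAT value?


Enumerate all 8 truth assignments.
For each, count how many of the 14 clauses are satisfied.
The formula is not fully satisfiable, so the maximum is below 14.
Maximum simultaneously satisfiable clauses = 13.

13


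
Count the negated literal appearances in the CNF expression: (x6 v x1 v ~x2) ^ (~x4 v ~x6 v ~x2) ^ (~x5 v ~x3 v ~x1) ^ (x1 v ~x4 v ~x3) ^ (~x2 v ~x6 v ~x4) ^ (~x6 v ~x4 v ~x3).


Scan each clause for negated literals.
Clause 1: 1 negative; Clause 2: 3 negative; Clause 3: 3 negative; Clause 4: 2 negative; Clause 5: 3 negative; Clause 6: 3 negative.
Total negative literal occurrences = 15.

15


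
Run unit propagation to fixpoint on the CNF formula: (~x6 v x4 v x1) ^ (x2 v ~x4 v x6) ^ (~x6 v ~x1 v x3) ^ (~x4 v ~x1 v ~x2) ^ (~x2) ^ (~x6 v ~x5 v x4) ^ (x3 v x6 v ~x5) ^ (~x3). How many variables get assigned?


Unit propagation repeatedly assigns the literal in any unit clause, then simplifies.
Assignments in order: x2 = F, x3 = F.
No further unit clauses remain.
Total variables assigned = 2.

2


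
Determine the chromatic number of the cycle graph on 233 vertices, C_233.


An odd cycle cannot be 2-colored: alternating two colors around the cycle returns to the start with a conflict.
Since 233 is odd, three colors are required (and three suffice).
Chromatic number = 3.

3


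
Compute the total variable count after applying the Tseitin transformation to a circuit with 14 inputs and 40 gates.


The Tseitin transformation introduces one auxiliary variable per gate.
Total variables = inputs + gates = 14 + 40 = 54.

54


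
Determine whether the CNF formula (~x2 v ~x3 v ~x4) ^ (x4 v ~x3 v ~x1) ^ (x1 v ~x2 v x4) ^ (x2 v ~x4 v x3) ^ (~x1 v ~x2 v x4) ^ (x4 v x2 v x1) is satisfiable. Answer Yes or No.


Check all 16 possible truth assignments.
Number of satisfying assignments found: 5.
The formula is satisfiable.

Yes


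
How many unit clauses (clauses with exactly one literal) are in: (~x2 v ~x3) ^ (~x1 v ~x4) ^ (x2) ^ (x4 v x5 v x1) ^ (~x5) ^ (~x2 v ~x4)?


A unit clause contains exactly one literal.
Unit clauses found: (x2), (~x5).
Count = 2.

2


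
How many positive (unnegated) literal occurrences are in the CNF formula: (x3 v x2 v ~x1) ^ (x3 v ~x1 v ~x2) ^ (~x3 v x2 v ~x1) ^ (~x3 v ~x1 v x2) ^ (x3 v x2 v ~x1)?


Scan each clause for unnegated literals.
Clause 1: 2 positive; Clause 2: 1 positive; Clause 3: 1 positive; Clause 4: 1 positive; Clause 5: 2 positive.
Total positive literal occurrences = 7.

7


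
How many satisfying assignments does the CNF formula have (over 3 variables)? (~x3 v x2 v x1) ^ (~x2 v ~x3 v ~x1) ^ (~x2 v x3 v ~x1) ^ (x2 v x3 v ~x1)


Enumerate all 8 truth assignments over 3 variables.
Test each against every clause.
Satisfying assignments found: 4.

4


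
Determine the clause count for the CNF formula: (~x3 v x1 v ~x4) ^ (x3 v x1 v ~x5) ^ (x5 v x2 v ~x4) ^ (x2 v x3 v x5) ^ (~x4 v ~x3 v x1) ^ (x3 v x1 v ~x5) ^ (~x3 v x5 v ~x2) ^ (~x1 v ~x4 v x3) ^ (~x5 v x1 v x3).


Each group enclosed in parentheses joined by ^ is one clause.
Counting the conjuncts: 9 clauses.

9


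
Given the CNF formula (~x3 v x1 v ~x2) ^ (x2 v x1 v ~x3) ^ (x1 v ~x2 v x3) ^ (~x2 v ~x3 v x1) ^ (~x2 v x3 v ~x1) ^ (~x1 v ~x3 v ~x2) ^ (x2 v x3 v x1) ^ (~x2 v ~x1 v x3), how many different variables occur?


Identify each distinct variable in the formula.
Variables found: x1, x2, x3.
Total distinct variables = 3.

3


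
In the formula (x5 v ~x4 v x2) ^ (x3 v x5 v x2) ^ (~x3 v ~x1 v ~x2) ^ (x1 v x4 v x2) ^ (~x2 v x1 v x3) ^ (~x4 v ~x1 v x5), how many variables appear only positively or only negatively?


A pure literal appears in only one polarity across all clauses.
Pure literals: x5 (positive only).
Count = 1.

1


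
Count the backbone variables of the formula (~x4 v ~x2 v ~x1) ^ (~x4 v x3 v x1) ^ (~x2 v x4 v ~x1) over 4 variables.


Find all satisfying assignments: 10 model(s).
Check which variables have the same value in every model.
No variable is fixed across all models.
Backbone size = 0.

0


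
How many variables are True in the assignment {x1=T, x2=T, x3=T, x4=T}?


The weight is the number of variables assigned True.
True variables: x1, x2, x3, x4.
Weight = 4.

4


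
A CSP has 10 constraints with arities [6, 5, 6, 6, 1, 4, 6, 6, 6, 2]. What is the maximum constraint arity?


The arities are: 6, 5, 6, 6, 1, 4, 6, 6, 6, 2.
Scan for the maximum value.
Maximum arity = 6.

6


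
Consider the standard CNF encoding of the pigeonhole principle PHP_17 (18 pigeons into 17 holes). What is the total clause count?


The PHP encoding has two parts:
1) At-least-one-hole clauses: 18 (one per pigeon, each with 17 literals).
2) At-most-one-pigeon-per-hole clauses: 17 holes * C(18,2) = 17 * 153 = 2601.
Total clauses = 18 + 2601 = 2619.

2619


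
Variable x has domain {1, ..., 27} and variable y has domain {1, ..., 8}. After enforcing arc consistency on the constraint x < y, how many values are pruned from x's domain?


For the constraint x < y, x needs a supporting value in y's domain.
x can be at most 7 (one less than y's maximum).
Valid x values from domain: 7 out of 27.
Pruned = 27 - 7 = 20.

20


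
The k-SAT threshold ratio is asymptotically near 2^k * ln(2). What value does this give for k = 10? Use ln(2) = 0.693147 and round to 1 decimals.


Using the asymptotic formula: threshold ~ 2^k * ln(2).
2^10 = 1024.
1024 * 0.693147 = 709.8.

709.8


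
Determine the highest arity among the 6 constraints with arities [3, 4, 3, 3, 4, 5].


The arities are: 3, 4, 3, 3, 4, 5.
Scan for the maximum value.
Maximum arity = 5.

5


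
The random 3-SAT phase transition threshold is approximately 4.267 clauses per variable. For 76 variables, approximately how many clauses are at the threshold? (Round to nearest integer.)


The 3-SAT phase transition occurs at approximately 4.267 clauses per variable.
m = 4.267 * 76 = 324.292.
Rounded to nearest integer: 324.

324


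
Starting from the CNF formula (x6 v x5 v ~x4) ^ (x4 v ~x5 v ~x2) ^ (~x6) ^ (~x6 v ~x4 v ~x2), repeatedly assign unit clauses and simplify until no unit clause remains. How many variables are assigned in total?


Unit propagation repeatedly assigns the literal in any unit clause, then simplifies.
Assignments in order: x6 = F.
No further unit clauses remain.
Total variables assigned = 1.

1


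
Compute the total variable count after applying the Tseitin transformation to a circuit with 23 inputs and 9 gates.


The Tseitin transformation introduces one auxiliary variable per gate.
Total variables = inputs + gates = 23 + 9 = 32.

32


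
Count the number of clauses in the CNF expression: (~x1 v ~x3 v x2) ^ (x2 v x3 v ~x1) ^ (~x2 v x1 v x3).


Each group enclosed in parentheses joined by ^ is one clause.
Counting the conjuncts: 3 clauses.

3


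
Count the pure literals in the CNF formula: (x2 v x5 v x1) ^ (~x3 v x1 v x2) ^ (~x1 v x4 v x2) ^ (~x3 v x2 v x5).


A pure literal appears in only one polarity across all clauses.
Pure literals: x2 (positive only), x3 (negative only), x4 (positive only), x5 (positive only).
Count = 4.

4


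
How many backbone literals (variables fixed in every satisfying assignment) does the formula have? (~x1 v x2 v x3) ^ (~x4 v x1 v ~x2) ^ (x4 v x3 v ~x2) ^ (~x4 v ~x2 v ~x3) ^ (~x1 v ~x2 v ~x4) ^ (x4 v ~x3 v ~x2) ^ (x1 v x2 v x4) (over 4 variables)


Find all satisfying assignments: 4 model(s).
Check which variables have the same value in every model.
Fixed variables: x2=F.
Backbone size = 1.

1


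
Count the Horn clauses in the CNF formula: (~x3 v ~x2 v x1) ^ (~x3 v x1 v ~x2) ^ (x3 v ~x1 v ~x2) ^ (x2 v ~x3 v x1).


A Horn clause has at most one positive literal.
Clause 1: 1 positive lit(s) -> Horn
Clause 2: 1 positive lit(s) -> Horn
Clause 3: 1 positive lit(s) -> Horn
Clause 4: 2 positive lit(s) -> not Horn
Total Horn clauses = 3.

3


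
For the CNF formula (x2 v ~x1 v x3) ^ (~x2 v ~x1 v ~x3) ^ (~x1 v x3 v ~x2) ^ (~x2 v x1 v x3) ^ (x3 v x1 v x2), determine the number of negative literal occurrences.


Scan each clause for negated literals.
Clause 1: 1 negative; Clause 2: 3 negative; Clause 3: 2 negative; Clause 4: 1 negative; Clause 5: 0 negative.
Total negative literal occurrences = 7.

7


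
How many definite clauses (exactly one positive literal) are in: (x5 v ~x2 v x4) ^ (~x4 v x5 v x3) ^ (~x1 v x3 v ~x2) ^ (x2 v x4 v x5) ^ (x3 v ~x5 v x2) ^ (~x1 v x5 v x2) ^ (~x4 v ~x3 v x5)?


A definite clause has exactly one positive literal.
Clause 1: 2 positive -> not definite
Clause 2: 2 positive -> not definite
Clause 3: 1 positive -> definite
Clause 4: 3 positive -> not definite
Clause 5: 2 positive -> not definite
Clause 6: 2 positive -> not definite
Clause 7: 1 positive -> definite
Definite clause count = 2.

2


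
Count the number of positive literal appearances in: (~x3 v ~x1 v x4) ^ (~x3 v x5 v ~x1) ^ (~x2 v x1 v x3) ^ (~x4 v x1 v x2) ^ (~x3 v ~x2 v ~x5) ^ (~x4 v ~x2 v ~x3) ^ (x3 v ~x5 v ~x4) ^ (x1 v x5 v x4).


Scan each clause for unnegated literals.
Clause 1: 1 positive; Clause 2: 1 positive; Clause 3: 2 positive; Clause 4: 2 positive; Clause 5: 0 positive; Clause 6: 0 positive; Clause 7: 1 positive; Clause 8: 3 positive.
Total positive literal occurrences = 10.

10


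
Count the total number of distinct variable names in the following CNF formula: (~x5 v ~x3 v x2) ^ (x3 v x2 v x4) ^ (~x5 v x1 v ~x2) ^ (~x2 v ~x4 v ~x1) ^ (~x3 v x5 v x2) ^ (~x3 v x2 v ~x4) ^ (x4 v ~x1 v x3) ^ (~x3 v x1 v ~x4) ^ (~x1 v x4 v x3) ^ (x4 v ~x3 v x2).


Identify each distinct variable in the formula.
Variables found: x1, x2, x3, x4, x5.
Total distinct variables = 5.

5


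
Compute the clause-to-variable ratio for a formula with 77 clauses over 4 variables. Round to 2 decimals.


Clause-to-variable ratio = clauses / variables.
77 / 4 = 19.25.

19.25


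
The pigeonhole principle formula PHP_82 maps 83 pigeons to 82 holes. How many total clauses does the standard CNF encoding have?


The PHP encoding has two parts:
1) At-least-one-hole clauses: 83 (one per pigeon, each with 82 literals).
2) At-most-one-pigeon-per-hole clauses: 82 holes * C(83,2) = 82 * 3403 = 279046.
Total clauses = 83 + 279046 = 279129.

279129


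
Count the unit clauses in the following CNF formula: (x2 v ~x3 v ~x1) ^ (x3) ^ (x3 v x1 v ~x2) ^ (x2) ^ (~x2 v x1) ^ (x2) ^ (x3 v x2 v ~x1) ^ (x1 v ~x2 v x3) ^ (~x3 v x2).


A unit clause contains exactly one literal.
Unit clauses found: (x3), (x2), (x2).
Count = 3.

3


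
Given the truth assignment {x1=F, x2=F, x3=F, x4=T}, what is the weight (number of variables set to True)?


The weight is the number of variables assigned True.
True variables: x4.
Weight = 1.

1


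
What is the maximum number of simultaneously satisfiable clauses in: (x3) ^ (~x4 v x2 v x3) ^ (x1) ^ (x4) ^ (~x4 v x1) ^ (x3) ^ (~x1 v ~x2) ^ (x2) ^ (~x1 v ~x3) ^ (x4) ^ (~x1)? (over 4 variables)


Enumerate all 16 truth assignments.
For each, count how many of the 11 clauses are satisfied.
The formula is not fully satisfiable, so the maximum is below 11.
Maximum simultaneously satisfiable clauses = 9.

9


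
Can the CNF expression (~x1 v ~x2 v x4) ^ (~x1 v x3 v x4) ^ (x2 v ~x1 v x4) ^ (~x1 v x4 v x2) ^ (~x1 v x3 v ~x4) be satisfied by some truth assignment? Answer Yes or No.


Check all 16 possible truth assignments.
Number of satisfying assignments found: 10.
The formula is satisfiable.

Yes


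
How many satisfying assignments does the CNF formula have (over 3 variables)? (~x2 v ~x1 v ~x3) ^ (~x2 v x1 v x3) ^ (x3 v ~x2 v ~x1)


Enumerate all 8 truth assignments over 3 variables.
Test each against every clause.
Satisfying assignments found: 5.

5


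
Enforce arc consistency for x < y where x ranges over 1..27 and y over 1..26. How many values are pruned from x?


For the constraint x < y, x needs a supporting value in y's domain.
x can be at most 25 (one less than y's maximum).
Valid x values from domain: 25 out of 27.
Pruned = 27 - 25 = 2.

2


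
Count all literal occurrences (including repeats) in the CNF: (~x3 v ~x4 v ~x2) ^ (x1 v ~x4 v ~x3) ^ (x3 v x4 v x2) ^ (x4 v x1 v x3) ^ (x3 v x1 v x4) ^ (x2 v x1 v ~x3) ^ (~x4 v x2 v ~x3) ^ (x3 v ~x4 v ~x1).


Clause lengths: 3, 3, 3, 3, 3, 3, 3, 3.
Sum = 3 + 3 + 3 + 3 + 3 + 3 + 3 + 3 = 24.

24


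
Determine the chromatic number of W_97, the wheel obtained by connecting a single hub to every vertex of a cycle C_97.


W_97 consists of the cycle C_97 together with a hub vertex adjacent to every cycle vertex.
The cycle C_97 needs 3 colors (odd cycle -> 3).
The hub is adjacent to every cycle vertex, so it must receive a new color distinct from all of them.
Chromatic number = 3 + 1 = 4.

4


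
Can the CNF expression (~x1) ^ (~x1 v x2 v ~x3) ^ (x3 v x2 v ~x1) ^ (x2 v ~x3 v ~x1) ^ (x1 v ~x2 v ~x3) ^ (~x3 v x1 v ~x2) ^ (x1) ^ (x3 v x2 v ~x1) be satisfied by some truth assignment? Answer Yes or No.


Check all 8 possible truth assignments.
Number of satisfying assignments found: 0.
The formula is unsatisfiable.

No


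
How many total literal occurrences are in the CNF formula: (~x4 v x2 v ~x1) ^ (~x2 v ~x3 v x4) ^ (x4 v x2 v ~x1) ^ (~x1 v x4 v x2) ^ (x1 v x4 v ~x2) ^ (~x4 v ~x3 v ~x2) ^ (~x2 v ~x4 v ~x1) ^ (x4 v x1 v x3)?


Clause lengths: 3, 3, 3, 3, 3, 3, 3, 3.
Sum = 3 + 3 + 3 + 3 + 3 + 3 + 3 + 3 = 24.

24


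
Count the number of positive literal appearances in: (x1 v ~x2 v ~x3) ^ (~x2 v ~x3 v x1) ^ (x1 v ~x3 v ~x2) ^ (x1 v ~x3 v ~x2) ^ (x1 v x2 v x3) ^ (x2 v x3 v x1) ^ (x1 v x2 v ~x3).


Scan each clause for unnegated literals.
Clause 1: 1 positive; Clause 2: 1 positive; Clause 3: 1 positive; Clause 4: 1 positive; Clause 5: 3 positive; Clause 6: 3 positive; Clause 7: 2 positive.
Total positive literal occurrences = 12.

12


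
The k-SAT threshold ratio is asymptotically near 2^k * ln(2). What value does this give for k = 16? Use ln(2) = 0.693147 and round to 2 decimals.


Using the asymptotic formula: threshold ~ 2^k * ln(2).
2^16 = 65536.
65536 * 0.693147 = 45426.08.

45426.08


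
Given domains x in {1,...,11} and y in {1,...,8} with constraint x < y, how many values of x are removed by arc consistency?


For the constraint x < y, x needs a supporting value in y's domain.
x can be at most 7 (one less than y's maximum).
Valid x values from domain: 7 out of 11.
Pruned = 11 - 7 = 4.

4


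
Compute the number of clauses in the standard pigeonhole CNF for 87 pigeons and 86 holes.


The PHP encoding has two parts:
1) At-least-one-hole clauses: 87 (one per pigeon, each with 86 literals).
2) At-most-one-pigeon-per-hole clauses: 86 holes * C(87,2) = 86 * 3741 = 321726.
Total clauses = 87 + 321726 = 321813.

321813


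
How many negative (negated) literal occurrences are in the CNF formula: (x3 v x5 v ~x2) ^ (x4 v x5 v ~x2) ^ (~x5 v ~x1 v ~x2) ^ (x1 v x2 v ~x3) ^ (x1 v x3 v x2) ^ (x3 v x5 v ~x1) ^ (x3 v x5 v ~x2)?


Scan each clause for negated literals.
Clause 1: 1 negative; Clause 2: 1 negative; Clause 3: 3 negative; Clause 4: 1 negative; Clause 5: 0 negative; Clause 6: 1 negative; Clause 7: 1 negative.
Total negative literal occurrences = 8.

8


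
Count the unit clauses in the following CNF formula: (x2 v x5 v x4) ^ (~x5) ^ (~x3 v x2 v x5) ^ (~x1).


A unit clause contains exactly one literal.
Unit clauses found: (~x5), (~x1).
Count = 2.

2


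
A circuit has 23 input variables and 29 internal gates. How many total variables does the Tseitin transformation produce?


The Tseitin transformation introduces one auxiliary variable per gate.
Total variables = inputs + gates = 23 + 29 = 52.

52


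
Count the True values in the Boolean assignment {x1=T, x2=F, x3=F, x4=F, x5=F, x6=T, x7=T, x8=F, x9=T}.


The weight is the number of variables assigned True.
True variables: x1, x6, x7, x9.
Weight = 4.

4


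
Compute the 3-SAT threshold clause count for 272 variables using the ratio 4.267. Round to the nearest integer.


The 3-SAT phase transition occurs at approximately 4.267 clauses per variable.
m = 4.267 * 272 = 1160.624.
Rounded to nearest integer: 1161.

1161


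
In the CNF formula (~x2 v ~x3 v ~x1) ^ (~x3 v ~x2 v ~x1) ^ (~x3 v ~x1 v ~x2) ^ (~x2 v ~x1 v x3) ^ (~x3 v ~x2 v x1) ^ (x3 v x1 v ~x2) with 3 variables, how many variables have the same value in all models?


Find all satisfying assignments: 4 model(s).
Check which variables have the same value in every model.
Fixed variables: x2=F.
Backbone size = 1.

1


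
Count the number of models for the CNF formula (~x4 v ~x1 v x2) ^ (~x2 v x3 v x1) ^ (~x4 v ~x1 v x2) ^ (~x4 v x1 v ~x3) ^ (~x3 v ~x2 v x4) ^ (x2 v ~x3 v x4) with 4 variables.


Enumerate all 16 truth assignments over 4 variables.
Test each against every clause.
Satisfying assignments found: 6.

6


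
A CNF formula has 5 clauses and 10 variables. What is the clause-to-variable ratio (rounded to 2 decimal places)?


Clause-to-variable ratio = clauses / variables.
5 / 10 = 0.5.

0.5


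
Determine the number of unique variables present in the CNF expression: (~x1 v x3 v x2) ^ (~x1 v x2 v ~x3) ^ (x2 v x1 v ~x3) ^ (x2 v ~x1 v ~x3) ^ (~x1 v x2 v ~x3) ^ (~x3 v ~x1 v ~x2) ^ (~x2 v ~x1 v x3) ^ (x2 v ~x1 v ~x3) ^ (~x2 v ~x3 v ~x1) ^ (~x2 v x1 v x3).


Identify each distinct variable in the formula.
Variables found: x1, x2, x3.
Total distinct variables = 3.

3


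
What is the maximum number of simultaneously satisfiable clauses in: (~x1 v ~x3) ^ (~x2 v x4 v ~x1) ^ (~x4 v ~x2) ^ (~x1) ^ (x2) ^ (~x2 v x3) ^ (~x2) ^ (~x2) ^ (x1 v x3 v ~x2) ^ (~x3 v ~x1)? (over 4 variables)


Enumerate all 16 truth assignments.
For each, count how many of the 10 clauses are satisfied.
The formula is not fully satisfiable, so the maximum is below 10.
Maximum simultaneously satisfiable clauses = 9.

9


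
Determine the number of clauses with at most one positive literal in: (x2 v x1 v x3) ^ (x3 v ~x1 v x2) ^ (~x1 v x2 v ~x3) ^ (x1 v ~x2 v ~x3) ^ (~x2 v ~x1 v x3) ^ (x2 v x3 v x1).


A Horn clause has at most one positive literal.
Clause 1: 3 positive lit(s) -> not Horn
Clause 2: 2 positive lit(s) -> not Horn
Clause 3: 1 positive lit(s) -> Horn
Clause 4: 1 positive lit(s) -> Horn
Clause 5: 1 positive lit(s) -> Horn
Clause 6: 3 positive lit(s) -> not Horn
Total Horn clauses = 3.

3


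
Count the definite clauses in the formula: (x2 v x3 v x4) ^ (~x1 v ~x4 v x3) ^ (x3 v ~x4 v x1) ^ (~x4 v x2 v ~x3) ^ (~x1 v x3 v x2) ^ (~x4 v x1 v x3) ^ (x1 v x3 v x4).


A definite clause has exactly one positive literal.
Clause 1: 3 positive -> not definite
Clause 2: 1 positive -> definite
Clause 3: 2 positive -> not definite
Clause 4: 1 positive -> definite
Clause 5: 2 positive -> not definite
Clause 6: 2 positive -> not definite
Clause 7: 3 positive -> not definite
Definite clause count = 2.

2


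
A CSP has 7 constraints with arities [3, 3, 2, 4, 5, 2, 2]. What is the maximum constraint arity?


The arities are: 3, 3, 2, 4, 5, 2, 2.
Scan for the maximum value.
Maximum arity = 5.

5


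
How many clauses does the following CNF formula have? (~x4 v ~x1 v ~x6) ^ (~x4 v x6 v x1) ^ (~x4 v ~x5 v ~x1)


Each group enclosed in parentheses joined by ^ is one clause.
Counting the conjuncts: 3 clauses.

3


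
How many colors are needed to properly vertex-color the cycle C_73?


An odd cycle cannot be 2-colored: alternating two colors around the cycle returns to the start with a conflict.
Since 73 is odd, three colors are required (and three suffice).
Chromatic number = 3.

3


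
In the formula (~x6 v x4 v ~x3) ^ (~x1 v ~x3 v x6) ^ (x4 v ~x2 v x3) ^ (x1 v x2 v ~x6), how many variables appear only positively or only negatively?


A pure literal appears in only one polarity across all clauses.
Pure literals: x4 (positive only).
Count = 1.

1


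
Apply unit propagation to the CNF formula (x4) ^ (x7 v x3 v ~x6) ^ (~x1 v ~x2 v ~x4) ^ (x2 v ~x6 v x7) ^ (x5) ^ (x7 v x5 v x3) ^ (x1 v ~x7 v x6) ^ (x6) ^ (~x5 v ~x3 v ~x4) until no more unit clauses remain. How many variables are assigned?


Unit propagation repeatedly assigns the literal in any unit clause, then simplifies.
Assignments in order: x4 = T, x5 = T, x6 = T, x3 = F, x7 = T.
No further unit clauses remain.
Total variables assigned = 5.

5


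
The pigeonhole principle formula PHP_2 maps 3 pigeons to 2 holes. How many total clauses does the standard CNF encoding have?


The PHP encoding has two parts:
1) At-least-one-hole clauses: 3 (one per pigeon, each with 2 literals).
2) At-most-one-pigeon-per-hole clauses: 2 holes * C(3,2) = 2 * 3 = 6.
Total clauses = 3 + 6 = 9.

9


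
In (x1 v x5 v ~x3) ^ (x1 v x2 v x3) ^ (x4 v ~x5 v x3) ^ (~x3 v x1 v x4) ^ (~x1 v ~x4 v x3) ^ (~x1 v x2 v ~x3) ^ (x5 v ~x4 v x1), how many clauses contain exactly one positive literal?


A definite clause has exactly one positive literal.
Clause 1: 2 positive -> not definite
Clause 2: 3 positive -> not definite
Clause 3: 2 positive -> not definite
Clause 4: 2 positive -> not definite
Clause 5: 1 positive -> definite
Clause 6: 1 positive -> definite
Clause 7: 2 positive -> not definite
Definite clause count = 2.

2


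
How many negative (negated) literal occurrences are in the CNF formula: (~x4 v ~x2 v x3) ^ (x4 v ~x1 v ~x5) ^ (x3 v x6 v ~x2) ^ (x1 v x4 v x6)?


Scan each clause for negated literals.
Clause 1: 2 negative; Clause 2: 2 negative; Clause 3: 1 negative; Clause 4: 0 negative.
Total negative literal occurrences = 5.

5


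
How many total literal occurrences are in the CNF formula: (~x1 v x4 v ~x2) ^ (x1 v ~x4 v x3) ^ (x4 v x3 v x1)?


Clause lengths: 3, 3, 3.
Sum = 3 + 3 + 3 = 9.

9


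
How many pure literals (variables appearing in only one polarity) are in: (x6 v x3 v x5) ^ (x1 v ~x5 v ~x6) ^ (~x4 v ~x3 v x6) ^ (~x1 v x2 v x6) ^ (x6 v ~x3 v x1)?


A pure literal appears in only one polarity across all clauses.
Pure literals: x2 (positive only), x4 (negative only).
Count = 2.

2


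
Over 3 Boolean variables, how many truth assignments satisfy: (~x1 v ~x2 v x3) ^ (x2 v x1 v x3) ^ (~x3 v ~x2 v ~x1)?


Enumerate all 8 truth assignments over 3 variables.
Test each against every clause.
Satisfying assignments found: 5.

5


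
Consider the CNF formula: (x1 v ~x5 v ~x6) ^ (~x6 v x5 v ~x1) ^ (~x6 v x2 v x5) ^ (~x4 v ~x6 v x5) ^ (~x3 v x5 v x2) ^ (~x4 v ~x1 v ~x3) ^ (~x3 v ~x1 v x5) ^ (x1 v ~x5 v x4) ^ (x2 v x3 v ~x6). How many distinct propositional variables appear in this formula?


Identify each distinct variable in the formula.
Variables found: x1, x2, x3, x4, x5, x6.
Total distinct variables = 6.

6


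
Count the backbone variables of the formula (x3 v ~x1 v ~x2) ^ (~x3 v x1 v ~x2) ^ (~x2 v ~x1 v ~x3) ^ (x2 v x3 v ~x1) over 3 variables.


Find all satisfying assignments: 4 model(s).
Check which variables have the same value in every model.
No variable is fixed across all models.
Backbone size = 0.

0


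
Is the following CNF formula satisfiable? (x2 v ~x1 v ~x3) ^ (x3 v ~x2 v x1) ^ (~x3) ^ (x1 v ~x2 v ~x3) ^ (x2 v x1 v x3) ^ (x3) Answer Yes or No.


Check all 8 possible truth assignments.
Number of satisfying assignments found: 0.
The formula is unsatisfiable.

No


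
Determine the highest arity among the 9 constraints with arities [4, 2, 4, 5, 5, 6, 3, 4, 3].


The arities are: 4, 2, 4, 5, 5, 6, 3, 4, 3.
Scan for the maximum value.
Maximum arity = 6.

6


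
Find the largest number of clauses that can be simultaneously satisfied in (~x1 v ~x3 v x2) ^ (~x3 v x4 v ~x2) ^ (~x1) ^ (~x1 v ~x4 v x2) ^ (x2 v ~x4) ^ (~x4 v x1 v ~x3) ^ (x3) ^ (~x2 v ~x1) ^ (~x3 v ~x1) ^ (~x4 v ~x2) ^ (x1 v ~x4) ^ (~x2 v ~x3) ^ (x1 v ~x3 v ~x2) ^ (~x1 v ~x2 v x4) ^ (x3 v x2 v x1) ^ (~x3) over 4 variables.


Enumerate all 16 truth assignments.
For each, count how many of the 16 clauses are satisfied.
The formula is not fully satisfiable, so the maximum is below 16.
Maximum simultaneously satisfiable clauses = 15.

15


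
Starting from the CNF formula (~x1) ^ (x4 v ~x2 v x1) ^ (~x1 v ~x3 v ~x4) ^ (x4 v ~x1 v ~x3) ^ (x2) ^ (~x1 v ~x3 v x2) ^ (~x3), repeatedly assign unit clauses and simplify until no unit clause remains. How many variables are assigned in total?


Unit propagation repeatedly assigns the literal in any unit clause, then simplifies.
Assignments in order: x1 = F, x2 = T, x4 = T, x3 = F.
No further unit clauses remain.
Total variables assigned = 4.

4


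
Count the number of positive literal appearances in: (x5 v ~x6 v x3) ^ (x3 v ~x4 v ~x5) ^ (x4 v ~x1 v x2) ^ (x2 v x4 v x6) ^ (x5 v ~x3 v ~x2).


Scan each clause for unnegated literals.
Clause 1: 2 positive; Clause 2: 1 positive; Clause 3: 2 positive; Clause 4: 3 positive; Clause 5: 1 positive.
Total positive literal occurrences = 9.

9


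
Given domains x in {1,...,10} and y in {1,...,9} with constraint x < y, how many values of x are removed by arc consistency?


For the constraint x < y, x needs a supporting value in y's domain.
x can be at most 8 (one less than y's maximum).
Valid x values from domain: 8 out of 10.
Pruned = 10 - 8 = 2.

2


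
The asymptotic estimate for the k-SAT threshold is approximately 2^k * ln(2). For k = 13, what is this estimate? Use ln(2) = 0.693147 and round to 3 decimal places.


Using the asymptotic formula: threshold ~ 2^k * ln(2).
2^13 = 8192.
8192 * 0.693147 = 5678.26.

5678.26


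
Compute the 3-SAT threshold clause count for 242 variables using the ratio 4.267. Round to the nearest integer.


The 3-SAT phase transition occurs at approximately 4.267 clauses per variable.
m = 4.267 * 242 = 1032.614.
Rounded to nearest integer: 1033.

1033


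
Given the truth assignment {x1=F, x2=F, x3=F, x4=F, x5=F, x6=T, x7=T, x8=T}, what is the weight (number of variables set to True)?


The weight is the number of variables assigned True.
True variables: x6, x7, x8.
Weight = 3.

3


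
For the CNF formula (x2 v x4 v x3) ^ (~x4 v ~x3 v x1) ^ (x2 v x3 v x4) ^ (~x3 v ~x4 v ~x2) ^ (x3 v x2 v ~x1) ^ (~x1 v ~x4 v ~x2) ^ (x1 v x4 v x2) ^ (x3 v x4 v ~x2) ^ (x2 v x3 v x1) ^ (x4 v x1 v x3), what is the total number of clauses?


Each group enclosed in parentheses joined by ^ is one clause.
Counting the conjuncts: 10 clauses.

10


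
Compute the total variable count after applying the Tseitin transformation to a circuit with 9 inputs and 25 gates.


The Tseitin transformation introduces one auxiliary variable per gate.
Total variables = inputs + gates = 9 + 25 = 34.

34


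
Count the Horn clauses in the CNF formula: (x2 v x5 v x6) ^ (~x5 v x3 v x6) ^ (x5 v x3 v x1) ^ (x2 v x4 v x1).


A Horn clause has at most one positive literal.
Clause 1: 3 positive lit(s) -> not Horn
Clause 2: 2 positive lit(s) -> not Horn
Clause 3: 3 positive lit(s) -> not Horn
Clause 4: 3 positive lit(s) -> not Horn
Total Horn clauses = 0.

0


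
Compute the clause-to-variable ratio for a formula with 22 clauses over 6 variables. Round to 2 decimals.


Clause-to-variable ratio = clauses / variables.
22 / 6 = 3.67.

3.67


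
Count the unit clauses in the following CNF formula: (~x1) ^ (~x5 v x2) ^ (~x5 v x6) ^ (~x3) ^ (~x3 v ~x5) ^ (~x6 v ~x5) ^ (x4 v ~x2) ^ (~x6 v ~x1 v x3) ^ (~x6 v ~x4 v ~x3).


A unit clause contains exactly one literal.
Unit clauses found: (~x1), (~x3).
Count = 2.

2


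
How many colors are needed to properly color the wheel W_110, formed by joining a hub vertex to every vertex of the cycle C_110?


W_110 consists of the cycle C_110 together with a hub vertex adjacent to every cycle vertex.
The cycle C_110 needs 2 colors (even cycle -> 2).
The hub is adjacent to every cycle vertex, so it must receive a new color distinct from all of them.
Chromatic number = 2 + 1 = 3.

3


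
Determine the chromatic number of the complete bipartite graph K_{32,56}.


K_{32,56} is bipartite by definition: the two parts are independent sets, with every edge crossing between them.
Color all vertices in one part with color 1 and all vertices in the other part with color 2.
Since the graph has at least one edge, one color does not suffice.
Chromatic number = 2.

2


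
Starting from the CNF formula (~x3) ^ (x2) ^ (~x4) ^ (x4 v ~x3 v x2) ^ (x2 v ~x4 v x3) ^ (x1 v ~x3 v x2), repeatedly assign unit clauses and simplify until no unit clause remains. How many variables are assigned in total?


Unit propagation repeatedly assigns the literal in any unit clause, then simplifies.
Assignments in order: x3 = F, x2 = T, x4 = F.
No further unit clauses remain.
Total variables assigned = 3.

3


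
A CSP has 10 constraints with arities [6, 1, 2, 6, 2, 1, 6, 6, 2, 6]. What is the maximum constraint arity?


The arities are: 6, 1, 2, 6, 2, 1, 6, 6, 2, 6.
Scan for the maximum value.
Maximum arity = 6.

6


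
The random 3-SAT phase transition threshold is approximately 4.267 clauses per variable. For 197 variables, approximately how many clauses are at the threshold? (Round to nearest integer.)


The 3-SAT phase transition occurs at approximately 4.267 clauses per variable.
m = 4.267 * 197 = 840.599.
Rounded to nearest integer: 841.

841


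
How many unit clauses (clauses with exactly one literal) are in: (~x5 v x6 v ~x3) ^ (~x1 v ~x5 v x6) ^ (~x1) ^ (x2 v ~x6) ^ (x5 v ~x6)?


A unit clause contains exactly one literal.
Unit clauses found: (~x1).
Count = 1.

1


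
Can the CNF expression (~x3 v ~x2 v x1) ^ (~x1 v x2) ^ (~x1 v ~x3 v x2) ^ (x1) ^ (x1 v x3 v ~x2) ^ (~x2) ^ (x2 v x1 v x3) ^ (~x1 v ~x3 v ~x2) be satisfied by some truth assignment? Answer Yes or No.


Check all 8 possible truth assignments.
Number of satisfying assignments found: 0.
The formula is unsatisfiable.

No


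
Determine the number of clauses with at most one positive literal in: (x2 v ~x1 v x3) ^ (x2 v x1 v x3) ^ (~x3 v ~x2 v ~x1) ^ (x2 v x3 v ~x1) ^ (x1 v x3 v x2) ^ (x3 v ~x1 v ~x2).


A Horn clause has at most one positive literal.
Clause 1: 2 positive lit(s) -> not Horn
Clause 2: 3 positive lit(s) -> not Horn
Clause 3: 0 positive lit(s) -> Horn
Clause 4: 2 positive lit(s) -> not Horn
Clause 5: 3 positive lit(s) -> not Horn
Clause 6: 1 positive lit(s) -> Horn
Total Horn clauses = 2.

2


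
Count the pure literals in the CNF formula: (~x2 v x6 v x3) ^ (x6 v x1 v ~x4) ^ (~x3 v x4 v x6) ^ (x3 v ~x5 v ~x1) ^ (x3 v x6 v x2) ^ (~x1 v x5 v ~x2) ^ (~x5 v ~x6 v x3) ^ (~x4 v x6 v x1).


A pure literal appears in only one polarity across all clauses.
No pure literals found.
Count = 0.

0


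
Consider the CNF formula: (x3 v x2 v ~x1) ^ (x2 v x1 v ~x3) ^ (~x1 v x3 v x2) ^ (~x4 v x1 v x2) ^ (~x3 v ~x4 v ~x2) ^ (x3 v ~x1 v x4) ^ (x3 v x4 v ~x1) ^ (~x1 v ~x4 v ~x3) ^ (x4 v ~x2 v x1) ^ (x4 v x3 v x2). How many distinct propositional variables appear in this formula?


Identify each distinct variable in the formula.
Variables found: x1, x2, x3, x4.
Total distinct variables = 4.

4


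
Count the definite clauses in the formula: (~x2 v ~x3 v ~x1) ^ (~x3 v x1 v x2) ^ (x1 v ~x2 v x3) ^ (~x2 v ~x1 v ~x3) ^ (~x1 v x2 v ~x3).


A definite clause has exactly one positive literal.
Clause 1: 0 positive -> not definite
Clause 2: 2 positive -> not definite
Clause 3: 2 positive -> not definite
Clause 4: 0 positive -> not definite
Clause 5: 1 positive -> definite
Definite clause count = 1.

1


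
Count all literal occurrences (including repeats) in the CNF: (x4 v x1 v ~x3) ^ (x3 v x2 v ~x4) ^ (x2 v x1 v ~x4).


Clause lengths: 3, 3, 3.
Sum = 3 + 3 + 3 = 9.

9


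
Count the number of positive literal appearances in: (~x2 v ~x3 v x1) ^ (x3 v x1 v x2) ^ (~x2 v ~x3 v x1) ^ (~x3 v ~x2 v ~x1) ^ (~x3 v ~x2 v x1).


Scan each clause for unnegated literals.
Clause 1: 1 positive; Clause 2: 3 positive; Clause 3: 1 positive; Clause 4: 0 positive; Clause 5: 1 positive.
Total positive literal occurrences = 6.

6


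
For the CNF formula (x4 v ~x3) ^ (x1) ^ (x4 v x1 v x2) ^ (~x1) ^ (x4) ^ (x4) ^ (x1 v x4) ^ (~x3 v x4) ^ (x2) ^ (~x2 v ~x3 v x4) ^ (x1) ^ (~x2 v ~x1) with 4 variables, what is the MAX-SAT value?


Enumerate all 16 truth assignments.
For each, count how many of the 12 clauses are satisfied.
The formula is not fully satisfiable, so the maximum is below 12.
Maximum simultaneously satisfiable clauses = 10.

10


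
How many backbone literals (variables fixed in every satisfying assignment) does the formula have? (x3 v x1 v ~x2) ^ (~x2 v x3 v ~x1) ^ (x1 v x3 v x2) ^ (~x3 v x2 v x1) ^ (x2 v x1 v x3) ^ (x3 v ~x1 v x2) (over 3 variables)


Find all satisfying assignments: 3 model(s).
Check which variables have the same value in every model.
Fixed variables: x3=T.
Backbone size = 1.

1


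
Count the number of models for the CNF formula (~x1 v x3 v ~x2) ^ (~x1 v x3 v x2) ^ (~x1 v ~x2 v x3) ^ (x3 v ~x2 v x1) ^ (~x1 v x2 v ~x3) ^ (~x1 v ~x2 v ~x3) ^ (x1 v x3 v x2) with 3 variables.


Enumerate all 8 truth assignments over 3 variables.
Test each against every clause.
Satisfying assignments found: 2.

2


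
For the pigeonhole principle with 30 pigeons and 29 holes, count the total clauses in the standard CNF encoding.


The PHP encoding has two parts:
1) At-least-one-hole clauses: 30 (one per pigeon, each with 29 literals).
2) At-most-one-pigeon-per-hole clauses: 29 holes * C(30,2) = 29 * 435 = 12615.
Total clauses = 30 + 12615 = 12645.

12645


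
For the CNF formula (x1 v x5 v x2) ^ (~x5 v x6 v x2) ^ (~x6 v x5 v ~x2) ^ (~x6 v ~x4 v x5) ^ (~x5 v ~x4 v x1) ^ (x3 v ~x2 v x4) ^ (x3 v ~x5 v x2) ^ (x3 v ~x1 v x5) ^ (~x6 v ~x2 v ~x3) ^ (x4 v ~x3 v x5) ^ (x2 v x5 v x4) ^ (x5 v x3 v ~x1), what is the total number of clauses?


Each group enclosed in parentheses joined by ^ is one clause.
Counting the conjuncts: 12 clauses.

12


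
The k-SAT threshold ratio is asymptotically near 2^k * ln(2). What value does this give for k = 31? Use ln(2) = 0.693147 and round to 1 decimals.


Using the asymptotic formula: threshold ~ 2^k * ln(2).
2^31 = 2147483648.
2147483648 * 0.693147 = 1488521848.2.

1488521848.2


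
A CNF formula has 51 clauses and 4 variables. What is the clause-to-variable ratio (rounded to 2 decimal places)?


Clause-to-variable ratio = clauses / variables.
51 / 4 = 12.75.

12.75


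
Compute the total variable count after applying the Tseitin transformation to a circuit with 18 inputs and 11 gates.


The Tseitin transformation introduces one auxiliary variable per gate.
Total variables = inputs + gates = 18 + 11 = 29.

29


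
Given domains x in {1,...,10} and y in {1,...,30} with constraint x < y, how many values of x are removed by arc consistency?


For the constraint x < y, x needs a supporting value in y's domain.
x can be at most 29 (one less than y's maximum).
Valid x values from domain: 10 out of 10.
Pruned = 10 - 10 = 0.

0


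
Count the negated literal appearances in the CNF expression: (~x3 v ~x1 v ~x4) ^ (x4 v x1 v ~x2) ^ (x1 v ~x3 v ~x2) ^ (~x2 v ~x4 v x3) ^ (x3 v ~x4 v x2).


Scan each clause for negated literals.
Clause 1: 3 negative; Clause 2: 1 negative; Clause 3: 2 negative; Clause 4: 2 negative; Clause 5: 1 negative.
Total negative literal occurrences = 9.

9


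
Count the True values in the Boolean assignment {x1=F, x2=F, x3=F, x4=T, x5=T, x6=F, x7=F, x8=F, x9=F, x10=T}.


The weight is the number of variables assigned True.
True variables: x4, x5, x10.
Weight = 3.

3
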